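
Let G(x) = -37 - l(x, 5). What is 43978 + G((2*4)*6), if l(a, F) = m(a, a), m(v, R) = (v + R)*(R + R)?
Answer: 34725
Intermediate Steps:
m(v, R) = 2*R*(R + v) (m(v, R) = (R + v)*(2*R) = 2*R*(R + v))
l(a, F) = 4*a**2 (l(a, F) = 2*a*(a + a) = 2*a*(2*a) = 4*a**2)
G(x) = -37 - 4*x**2
43978 + G((2*4)*6) = 43978 + (-37 - 4*((2*4)*6)**2) = 43978 + (-37 - 4*(8*6)**2) = 43978 + (-37 - 4*48**2) = 43978 + (-37 - 4*2304) = 43978 + (-37 - 9216) = 43978 - 9253 = 34725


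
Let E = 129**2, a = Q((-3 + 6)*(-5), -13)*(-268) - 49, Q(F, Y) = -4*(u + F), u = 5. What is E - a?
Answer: 27410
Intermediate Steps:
Q(F, Y) = -20 - 4*F (Q(F, Y) = -4*(5 + F) = -20 - 4*F)
a = -10769 (a = (-20 - 4*(-3 + 6)*(-5))*(-268) - 49 = (-20 - 12*(-5))*(-268) - 49 = (-20 - 4*(-15))*(-268) - 49 = (-20 + 60)*(-268) - 49 = 40*(-268) - 49 = -10720 - 49 = -10769)
E = 16641
E - a = 16641 - 1*(-10769) = 16641 + 10769 = 27410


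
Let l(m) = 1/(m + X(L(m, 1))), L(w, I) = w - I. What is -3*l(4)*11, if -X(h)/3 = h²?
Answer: 33/23 ≈ 1.4348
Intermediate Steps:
X(h) = -3*h²
l(m) = 1/(m - 3*(-1 + m)²) (l(m) = 1/(m - 3*(m - 1*1)²) = 1/(m - 3*(m - 1)²) = 1/(m - 3*(-1 + m)²))
-3*l(4)*11 = -3/(4 - 3*(-1 + 4)²)*11 = -3/(4 - 3*3²)*11 = -3/(4 - 3*9)*11 = -3/(4 - 27)*11 = -3/(-23)*11 = -3*(-1/23)*11 = (3/23)*11 = 33/23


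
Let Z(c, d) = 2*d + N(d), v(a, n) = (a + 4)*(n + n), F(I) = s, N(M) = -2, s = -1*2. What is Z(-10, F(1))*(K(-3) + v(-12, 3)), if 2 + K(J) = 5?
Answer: 270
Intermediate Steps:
s = -2
F(I) = -2
K(J) = 3 (K(J) = -2 + 5 = 3)
v(a, n) = 2*n*(4 + a) (v(a, n) = (4 + a)*(2*n) = 2*n*(4 + a))
Z(c, d) = -2 + 2*d (Z(c, d) = 2*d - 2 = -2 + 2*d)
Z(-10, F(1))*(K(-3) + v(-12, 3)) = (-2 + 2*(-2))*(3 + 2*3*(4 - 12)) = (-2 - 4)*(3 + 2*3*(-8)) = -6*(3 - 48) = -6*(-45) = 270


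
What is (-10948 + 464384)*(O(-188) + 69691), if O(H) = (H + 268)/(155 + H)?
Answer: 1042777198228/33 ≈ 3.1599e+10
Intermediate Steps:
O(H) = (268 + H)/(155 + H)
(-10948 + 464384)*(O(-188) + 69691) = (-10948 + 464384)*((268 - 188)/(155 - 188) + 69691) = 453436*(80/(-33) + 69691) = 453436*(-1/33*80 + 69691) = 453436*(-80/33 + 69691) = 453436*(2299723/33) = 1042777198228/33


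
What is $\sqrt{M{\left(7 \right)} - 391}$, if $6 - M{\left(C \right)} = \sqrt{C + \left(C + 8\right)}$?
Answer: $\sqrt{-385 - \sqrt{22}} \approx 19.741 i$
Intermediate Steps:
$M{\left(C \right)} = 6 - \sqrt{8 + 2 C}$ ($M{\left(C \right)} = 6 - \sqrt{C + \left(C + 8\right)} = 6 - \sqrt{C + \left(8 + C\right)} = 6 - \sqrt{8 + 2 C}$)
$\sqrt{M{\left(7 \right)} - 391} = \sqrt{\left(6 - \sqrt{8 + 2 \cdot 7}\right) - 391} = \sqrt{\left(6 - \sqrt{8 + 14}\right) - 391} = \sqrt{\left(6 - \sqrt{22}\right) - 391} = \sqrt{-385 - \sqrt{22}}$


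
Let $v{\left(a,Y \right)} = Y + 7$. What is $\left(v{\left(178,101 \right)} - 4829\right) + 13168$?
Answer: $8447$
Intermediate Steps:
$v{\left(a,Y \right)} = 7 + Y$
$\left(v{\left(178,101 \right)} - 4829\right) + 13168 = \left(\left(7 + 101\right) - 4829\right) + 13168 = \left(108 - 4829\right) + 13168 = -4721 + 13168 = 8447$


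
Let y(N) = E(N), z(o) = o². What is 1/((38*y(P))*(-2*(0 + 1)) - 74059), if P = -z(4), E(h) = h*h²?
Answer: 1/237237 ≈ 4.2152e-6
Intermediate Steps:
E(h) = h³
P = -16 (P = -1*4² = -1*16 = -16)
y(N) = N³
1/((38*y(P))*(-2*(0 + 1)) - 74059) = 1/((38*(-16)³)*(-2*(0 + 1)) - 74059) = 1/((38*(-4096))*(-2*1) - 74059) = 1/(-155648*(-2) - 74059) = 1/(311296 - 74059) = 1/237237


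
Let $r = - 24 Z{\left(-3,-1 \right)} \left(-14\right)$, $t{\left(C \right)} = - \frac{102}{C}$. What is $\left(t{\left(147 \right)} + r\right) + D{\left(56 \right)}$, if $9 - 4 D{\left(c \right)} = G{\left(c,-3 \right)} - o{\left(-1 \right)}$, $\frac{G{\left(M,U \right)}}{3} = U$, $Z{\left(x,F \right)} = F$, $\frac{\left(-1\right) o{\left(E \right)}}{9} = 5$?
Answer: $- \frac{67315}{196} \approx -343.44$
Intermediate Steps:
$o{\left(E \right)} = -45$ ($o{\left(E \right)} = \left(-9\right) 5 = -45$)
$G{\left(M,U \right)} = 3 U$
$r = -336$ ($r = \left(-24\right) \left(-1\right) \left(-14\right) = 24 \left(-14\right) = -336$)
$D{\left(c \right)} = - \frac{27}{4}$ ($D{\left(c \right)} = \frac{9}{4} - \frac{3 \left(-3\right) - -45}{4} = \frac{9}{4} - \frac{-9 + 45}{4} = \frac{9}{4} - 9 = - \frac{27}{4}$)
$\left(t{\left(147 \right)} + r\right) + D{\left(56 \right)} = \left(- \frac{102}{147} - 336\right) - \frac{27}{4} = \left(\left(-102\right) \frac{1}{147} - 336\right) - \frac{27}{4} = \left(- \frac{34}{49} - 336\right) - \frac{27}{4} = - \frac{16498}{49} - \frac{27}{4} = - \frac{67315}{196}$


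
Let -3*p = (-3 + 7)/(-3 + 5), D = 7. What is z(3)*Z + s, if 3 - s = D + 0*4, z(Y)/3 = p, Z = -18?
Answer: 32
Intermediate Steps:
p = -⅔ (p = -(-3 + 7)/(3*(-3 + 5)) = -4/(3*2) = -⅓*2 = -⅔ ≈ -0.66667)
z(Y) = -2 (z(Y) = 3*(-⅔) = -2)
s = -4 (s = 3 - (7 + 0*4) = 3 - (7 + 0) = 3 - 1*7 = 3 - 7 = -4)
z(3)*Z + s = -2*(-18) - 4 = 36 - 4 = 32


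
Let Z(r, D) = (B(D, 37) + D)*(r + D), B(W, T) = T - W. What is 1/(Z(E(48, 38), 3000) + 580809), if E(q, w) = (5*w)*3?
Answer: 1/712899 ≈ 1.4027e-6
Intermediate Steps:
E(q, w) = 15*w
Z(r, D) = 37*D + 37*r (Z(r, D) = ((37 - D) + D)*(r + D) = 37*(D + r) = 37*D + 37*r)
1/(Z(E(48, 38), 3000) + 580809) = 1/((37*3000 + 37*(15*38)) + 580809) = 1/((111000 + 37*570) + 580809) = 1/((111000 + 21090) + 580809) = 1/(132090 + 580809) = 1/712899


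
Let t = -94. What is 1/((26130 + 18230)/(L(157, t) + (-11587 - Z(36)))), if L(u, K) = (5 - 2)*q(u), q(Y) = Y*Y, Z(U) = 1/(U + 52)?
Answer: 5487679/3903680 ≈ 1.4058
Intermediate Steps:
Z(U) = 1/(52 + U)
q(Y) = Y²
L(u, K) = 3*u² (L(u, K) = (5 - 2)*u² = 3*u²)
1/((26130 + 18230)/(L(157, t) + (-11587 - Z(36)))) = 1/((26130 + 18230)/(3*157² + (-11587 - 1/(52 + 36)))) = 1/(44360/(3*24649 + (-11587 - 1/88))) = 1/(44360/(73947 + (-11587 - 1*1/88))) = 1/(44360/(73947 + (-11587 - 1/88))) = 1/(44360/(73947 - 1019657/88)) = 1/(44360/(5487679/88)) = 1/(44360*(88/5487679)) = 1/(3903680/5487679) = 5487679/3903680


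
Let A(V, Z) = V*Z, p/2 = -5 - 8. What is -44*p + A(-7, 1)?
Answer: 1137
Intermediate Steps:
p = -26 (p = 2*(-5 - 8) = 2*(-13) = -26)
-44*p + A(-7, 1) = -44*(-26) - 7*1 = 1144 - 7 = 1137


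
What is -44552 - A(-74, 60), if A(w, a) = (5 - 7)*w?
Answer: -44700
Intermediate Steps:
A(w, a) = -2*w
-44552 - A(-74, 60) = -44552 - (-2)*(-74) = -44552 - 1*148 = -44552 - 148 = -44700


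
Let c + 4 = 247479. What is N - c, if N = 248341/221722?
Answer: -54870403609/221722 ≈ -2.4747e+5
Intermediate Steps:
N = 248341/221722 (N = 248341*(1/221722) = 248341/221722 ≈ 1.1201)
c = 247475 (c = -4 + 247479 = 247475)
N - c = 248341/221722 - 1*247475 = 248341/221722 - 247475 = -54870403609/221722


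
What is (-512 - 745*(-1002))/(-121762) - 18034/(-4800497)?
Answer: -1789434647579/292259057857 ≈ -6.1228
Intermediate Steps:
(-512 - 745*(-1002))/(-121762) - 18034/(-4800497) = (-512 + 746490)*(-1/121762) - 18034*(-1/4800497) = 745978*(-1/121762) + 18034/4800497 = -372989/60881 + 18034/4800497 = -1789434647579/292259057857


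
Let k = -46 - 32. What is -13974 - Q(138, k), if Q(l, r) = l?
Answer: -14112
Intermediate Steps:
k = -78
-13974 - Q(138, k) = -13974 - 1*138 = -13974 - 138 = -14112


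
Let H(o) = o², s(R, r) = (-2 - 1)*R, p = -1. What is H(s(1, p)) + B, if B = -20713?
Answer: -20704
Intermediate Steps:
s(R, r) = -3*R
H(s(1, p)) + B = (-3*1)² - 20713 = (-3)² - 20713 = 9 - 20713 = -20704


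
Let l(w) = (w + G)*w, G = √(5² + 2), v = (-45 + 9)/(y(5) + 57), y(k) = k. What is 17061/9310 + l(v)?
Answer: 19412061/8946910 - 54*√3/31 ≈ -0.84743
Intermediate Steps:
v = -18/31 (v = (-45 + 9)/(5 + 57) = -36/62 = -36*1/62 = -18/31 ≈ -0.58065)
G = 3*√3 (G = √(25 + 2) = √27 = 3*√3 ≈ 5.1962)
l(w) = w*(w + 3*√3) (l(w) = (w + 3*√3)*w = w*(w + 3*√3))
17061/9310 + l(v) = 17061/9310 - 18*(-18/31 + 3*√3)/31 = 17061*(1/9310) + (324/961 - 54*√3/31) = 17061/9310 + (324/961 - 54*√3/31) = 19412061/8946910 - 54*√3/31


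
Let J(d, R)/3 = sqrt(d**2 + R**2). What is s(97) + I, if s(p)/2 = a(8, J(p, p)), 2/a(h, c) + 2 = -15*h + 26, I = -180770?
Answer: -4338481/24 ≈ -1.8077e+5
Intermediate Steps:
J(d, R) = 3*sqrt(R**2 + d**2) (J(d, R) = 3*sqrt(d**2 + R**2) = 3*sqrt(R**2 + d**2))
a(h, c) = 2/(24 - 15*h) (a(h, c) = 2/(-2 + (-15*h + 26)) = 2/(-2 + (26 - 15*h)) = 2/(24 - 15*h))
s(p) = -1/24 (s(p) = 2*(-2/(-24 + 15*8)) = 2*(-2/(-24 + 120)) = 2*(-2/96) = 2*(-2*1/96) = 2*(-1/48) = -1/24)
s(97) + I = -1/24 - 180770 = -4338481/24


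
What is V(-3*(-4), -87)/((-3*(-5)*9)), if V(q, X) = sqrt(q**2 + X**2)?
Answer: sqrt(857)/45 ≈ 0.65055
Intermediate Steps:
V(q, X) = sqrt(X**2 + q**2)
V(-3*(-4), -87)/((-3*(-5)*9)) = sqrt((-87)**2 + (-3*(-4))**2)/((-3*(-5)*9)) = sqrt(7569 + 12**2)/((15*9)) = sqrt(7569 + 144)/135 = sqrt(7713)*(1/135) = (3*sqrt(857))*(1/135) = sqrt(857)/45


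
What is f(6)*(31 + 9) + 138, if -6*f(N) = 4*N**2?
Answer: -822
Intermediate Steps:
f(N) = -2*N**2/3
f(6)*(31 + 9) + 138 = (-2/3*6**2)*(31 + 9) + 138 = -2/3*36*40 + 138 = -24*40 + 138 = -960 + 138 = -822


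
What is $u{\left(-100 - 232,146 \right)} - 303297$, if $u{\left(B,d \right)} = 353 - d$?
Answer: $-303090$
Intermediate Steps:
$u{\left(-100 - 232,146 \right)} - 303297 = \left(353 - 146\right) - 303297 = 207 - 303297 = -303090$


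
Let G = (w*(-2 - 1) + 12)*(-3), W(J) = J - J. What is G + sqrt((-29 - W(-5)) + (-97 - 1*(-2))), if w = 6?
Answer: 18 + 2*I*sqrt(31) ≈ 18.0 + 11.136*I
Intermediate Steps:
W(J) = 0
G = 18 (G = (6*(-2 - 1) + 12)*(-3) = (6*(-3) + 12)*(-3) = (-18 + 12)*(-3) = -6*(-3) = 18)
G + sqrt((-29 - W(-5)) + (-97 - 1*(-2))) = 18 + sqrt((-29 - 1*0) + (-97 - 1*(-2))) = 18 + sqrt((-29 + 0) + (-97 + 2)) = 18 + sqrt(-29 - 95) = 18 + sqrt(-124) = 18 + 2*I*sqrt(31)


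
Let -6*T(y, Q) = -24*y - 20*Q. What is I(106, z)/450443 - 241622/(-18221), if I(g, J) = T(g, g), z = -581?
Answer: 46650472430/3517509387 ≈ 13.262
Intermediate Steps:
T(y, Q) = 4*y + 10*Q/3 (T(y, Q) = -(-24*y - 20*Q)/6 = 4*y + 10*Q/3)
I(g, J) = 22*g/3 (I(g, J) = 4*g + 10*g/3 = 22*g/3)
I(106, z)/450443 - 241622/(-18221) = ((22/3)*106)/450443 - 241622/(-18221) = (2332/3)*(1/450443) - 241622*(-1/18221) = 2332/1351329 + 241622/18221 = 46650472430/3517509387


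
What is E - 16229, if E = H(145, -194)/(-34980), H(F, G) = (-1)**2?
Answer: -567690421/34980 ≈ -16229.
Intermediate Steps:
H(F, G) = 1
E = -1/34980 (E = 1/(-34980) = 1*(-1/34980) = -1/34980 ≈ -2.8588e-5)
E - 16229 = -1/34980 - 16229 = -567690421/34980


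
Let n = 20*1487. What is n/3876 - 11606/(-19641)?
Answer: 52425683/6344043 ≈ 8.2638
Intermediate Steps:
n = 29740
n/3876 - 11606/(-19641) = 29740/3876 - 11606/(-19641) = 29740*(1/3876) - 11606*(-1/19641) = 7435/969 + 11606/19641 = 52425683/6344043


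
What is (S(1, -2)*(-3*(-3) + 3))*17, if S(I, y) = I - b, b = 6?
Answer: -1020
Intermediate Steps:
S(I, y) = -6 + I (S(I, y) = I - 1*6 = I - 6 = -6 + I)
(S(1, -2)*(-3*(-3) + 3))*17 = ((-6 + 1)*(-3*(-3) + 3))*17 = -5*(9 + 3)*17 = -5*12*17 = -60*17 = -1020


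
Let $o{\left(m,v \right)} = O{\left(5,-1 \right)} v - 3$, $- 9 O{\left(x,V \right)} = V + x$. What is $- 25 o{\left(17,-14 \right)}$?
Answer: $- \frac{725}{9} \approx -80.556$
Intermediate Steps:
$O{\left(x,V \right)} = - \frac{V}{9} - \frac{x}{9}$ ($O{\left(x,V \right)} = - \frac{V + x}{9} = - \frac{V}{9} - \frac{x}{9}$)
$o{\left(m,v \right)} = -3 - \frac{4 v}{9}$ ($o{\left(m,v \right)} = \left(\left(- \frac{1}{9}\right) \left(-1\right) - \frac{5}{9}\right) v - 3 = \left(\frac{1}{9} - \frac{5}{9}\right) v - 3 = - \frac{4 v}{9} - 3 = -3 - \frac{4 v}{9}$)
$- 25 o{\left(17,-14 \right)} = - 25 \left(-3 - - \frac{56}{9}\right) = - 25 \left(-3 + \frac{56}{9}\right) = \left(-25\right) \frac{29}{9} = - \frac{725}{9}$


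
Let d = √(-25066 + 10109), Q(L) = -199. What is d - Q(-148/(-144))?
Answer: 199 + I*√14957 ≈ 199.0 + 122.3*I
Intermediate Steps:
d = I*√14957 (d = √(-14957) = I*√14957 ≈ 122.3*I)
d - Q(-148/(-144)) = I*√14957 - 1*(-199) = I*√14957 + 199 = 199 + I*√14957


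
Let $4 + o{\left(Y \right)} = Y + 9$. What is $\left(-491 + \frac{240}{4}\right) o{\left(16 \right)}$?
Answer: $-9051$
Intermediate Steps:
$o{\left(Y \right)} = 5 + Y$ ($o{\left(Y \right)} = -4 + \left(Y + 9\right) = -4 + \left(9 + Y\right) = 5 + Y$)
$\left(-491 + \frac{240}{4}\right) o{\left(16 \right)} = \left(-491 + \frac{240}{4}\right) \left(5 + 16\right) = \left(-491 + 240 \cdot \frac{1}{4}\right) 21 = \left(-491 + 60\right) 21 = \left(-431\right) 21 = -9051$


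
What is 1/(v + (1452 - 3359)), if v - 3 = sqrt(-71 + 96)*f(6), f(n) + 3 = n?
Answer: -1/1889 ≈ -0.00052938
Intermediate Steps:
f(n) = -3 + n
v = 18 (v = 3 + sqrt(-71 + 96)*(-3 + 6) = 3 + sqrt(25)*3 = 3 + 5*3 = 3 + 15 = 18)
1/(v + (1452 - 3359)) = 1/(18 + (1452 - 3359)) = 1/(18 - 1907) = 1/(-1889) = -1/1889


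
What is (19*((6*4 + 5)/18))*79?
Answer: 43529/18 ≈ 2418.3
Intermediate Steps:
(19*((6*4 + 5)/18))*79 = (19*((24 + 5)*(1/18)))*79 = (19*(29*(1/18)))*79 = (19*(29/18))*79 = (551/18)*79 = 43529/18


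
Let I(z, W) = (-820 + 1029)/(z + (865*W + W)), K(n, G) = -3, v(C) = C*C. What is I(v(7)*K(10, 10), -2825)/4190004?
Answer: -209/10251251216388 ≈ -2.0388e-11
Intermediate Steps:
v(C) = C²
I(z, W) = 209/(z + 866*W)
I(v(7)*K(10, 10), -2825)/4190004 = (209/(7²*(-3) + 866*(-2825)))/4190004 = (209/(49*(-3) - 2446450))*(1/4190004) = (209/(-147 - 2446450))*(1/4190004) = (209/(-2446597))*(1/4190004) = (209*(-1/2446597))*(1/4190004) = -209/2446597*1/4190004 = -209/10251251216388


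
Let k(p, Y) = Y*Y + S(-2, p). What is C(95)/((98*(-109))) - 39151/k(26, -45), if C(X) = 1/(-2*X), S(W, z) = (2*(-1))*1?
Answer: -667731803/34502860 ≈ -19.353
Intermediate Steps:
S(W, z) = -2 (S(W, z) = -2*1 = -2)
k(p, Y) = -2 + Y² (k(p, Y) = Y*Y - 2 = Y² - 2 = -2 + Y²)
C(X) = -1/(2*X)
C(95)/((98*(-109))) - 39151/k(26, -45) = (-½/95)/((98*(-109))) - 39151/(-2 + (-45)²) = -½*1/95/(-10682) - 39151/(-2 + 2025) = -1/190*(-1/10682) - 39151/2023 = 1/2029580 - 39151*1/2023 = 1/2029580 - 329/17 = -667731803/34502860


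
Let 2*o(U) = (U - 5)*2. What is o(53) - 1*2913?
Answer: -2865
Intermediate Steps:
o(U) = -5 + U (o(U) = ((U - 5)*2)/2 = ((-5 + U)*2)/2 = (-10 + 2*U)/2 = -5 + U)
o(53) - 1*2913 = (-5 + 53) - 1*2913 = 48 - 2913 = -2865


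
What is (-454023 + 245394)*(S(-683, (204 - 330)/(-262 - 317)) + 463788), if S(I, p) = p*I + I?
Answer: -18641121946191/193 ≈ -9.6586e+10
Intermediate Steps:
S(I, p) = I + I*p (S(I, p) = I*p + I = I + I*p)
(-454023 + 245394)*(S(-683, (204 - 330)/(-262 - 317)) + 463788) = (-454023 + 245394)*(-683*(1 + (204 - 330)/(-262 - 317)) + 463788) = -208629*(-683*(1 - 126/(-579)) + 463788) = -208629*(-683*(1 - 126*(-1/579)) + 463788) = -208629*(-683*(1 + 42/193) + 463788) = -208629*(-683*235/193 + 463788) = -208629*(-160505/193 + 463788) = -208629*89350579/193 = -18641121946191/193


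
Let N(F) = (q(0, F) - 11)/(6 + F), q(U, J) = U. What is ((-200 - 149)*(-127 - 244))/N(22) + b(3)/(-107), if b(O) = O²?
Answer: -387919183/1177 ≈ -3.2958e+5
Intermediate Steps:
N(F) = -11/(6 + F) (N(F) = (0 - 11)/(6 + F) = -11/(6 + F))
((-200 - 149)*(-127 - 244))/N(22) + b(3)/(-107) = ((-200 - 149)*(-127 - 244))/((-11/(6 + 22))) + 3²/(-107) = (-349*(-371))/((-11/28)) + 9*(-1/107) = 129479/((-11*1/28)) - 9/107 = 129479/(-11/28) - 9/107 = 129479*(-28/11) - 9/107 = -3625412/11 - 9/107 = -387919183/1177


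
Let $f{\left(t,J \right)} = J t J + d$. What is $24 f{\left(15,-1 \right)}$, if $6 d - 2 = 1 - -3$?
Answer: $384$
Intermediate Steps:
$d = 1$ ($d = \frac{1}{3} + \frac{1 - -3}{6} = \frac{1}{3} + \frac{1 + 3}{6} = \frac{1}{3} + \frac{1}{6} \cdot 4 = \frac{1}{3} + \frac{2}{3} = 1$)
$f{\left(t,J \right)} = 1 + t J^{2}$ ($f{\left(t,J \right)} = J t J + 1 = t J^{2} + 1 = 1 + t J^{2}$)
$24 f{\left(15,-1 \right)} = 24 \left(1 + 15 \left(-1\right)^{2}\right) = 24 \left(1 + 15 \cdot 1\right) = 24 \left(1 + 15\right) = 24 \cdot 16 = 384$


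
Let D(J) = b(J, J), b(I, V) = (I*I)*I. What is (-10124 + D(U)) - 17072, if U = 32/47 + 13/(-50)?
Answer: -352945321138331/12977875000 ≈ -27196.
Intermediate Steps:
U = 989/2350 (U = 32*(1/47) + 13*(-1/50) = 32/47 - 13/50 = 989/2350 ≈ 0.42085)
b(I, V) = I³ (b(I, V) = I²*I = I³)
D(J) = J³
(-10124 + D(U)) - 17072 = (-10124 + (989/2350)³) - 17072 = (-10124 + 967361669/12977875000) - 17072 = -131387039138331/12977875000 - 17072 = -352945321138331/12977875000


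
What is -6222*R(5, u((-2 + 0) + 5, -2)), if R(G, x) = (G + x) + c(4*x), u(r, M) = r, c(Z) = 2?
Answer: -62220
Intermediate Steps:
R(G, x) = 2 + G + x (R(G, x) = (G + x) + 2 = 2 + G + x)
-6222*R(5, u((-2 + 0) + 5, -2)) = -6222*(2 + 5 + ((-2 + 0) + 5)) = -6222*(2 + 5 + (-2 + 5)) = -6222*(2 + 5 + 3) = -6222*10 = -62220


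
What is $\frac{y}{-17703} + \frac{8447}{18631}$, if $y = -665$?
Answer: $\frac{23132408}{47117799} \approx 0.49095$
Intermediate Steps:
$\frac{y}{-17703} + \frac{8447}{18631} = - \frac{665}{-17703} + \frac{8447}{18631} = \left(-665\right) \left(- \frac{1}{17703}\right) + 8447 \cdot \frac{1}{18631} = \frac{95}{2529} + \frac{8447}{18631} = \frac{23132408}{47117799}$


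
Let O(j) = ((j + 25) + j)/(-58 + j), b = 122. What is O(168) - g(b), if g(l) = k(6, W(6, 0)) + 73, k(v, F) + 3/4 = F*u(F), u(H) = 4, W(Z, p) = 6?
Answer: -20453/220 ≈ -92.968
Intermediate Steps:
k(v, F) = -¾ + 4*F (k(v, F) = -¾ + F*4 = -¾ + 4*F)
g(l) = 385/4 (g(l) = (-¾ + 4*6) + 73 = (-¾ + 24) + 73 = 93/4 + 73 = 385/4)
O(j) = (25 + 2*j)/(-58 + j) (O(j) = ((25 + j) + j)/(-58 + j) = (25 + 2*j)/(-58 + j))
O(168) - g(b) = (25 + 2*168)/(-58 + 168) - 1*385/4 = (25 + 336)/110 - 385/4 = (1/110)*361 - 385/4 = 361/110 - 385/4 = -20453/220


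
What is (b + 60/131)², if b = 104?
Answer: 187251856/17161 ≈ 10911.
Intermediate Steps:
(b + 60/131)² = (104 + 60/131)² = (13684/131)² = 187251856/17161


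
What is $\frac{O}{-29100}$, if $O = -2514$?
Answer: $\frac{419}{4850} \approx 0.086392$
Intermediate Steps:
$\frac{O}{-29100} = - \frac{2514}{-29100} = \left(-2514\right) \left(- \frac{1}{29100}\right) = \frac{419}{4850}$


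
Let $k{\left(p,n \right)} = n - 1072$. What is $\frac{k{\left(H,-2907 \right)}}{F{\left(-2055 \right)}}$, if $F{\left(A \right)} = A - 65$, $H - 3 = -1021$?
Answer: $\frac{3979}{2120} \approx 1.8769$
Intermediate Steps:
$H = -1018$ ($H = 3 - 1021 = -1018$)
$k{\left(p,n \right)} = -1072 + n$
$F{\left(A \right)} = -65 + A$
$\frac{k{\left(H,-2907 \right)}}{F{\left(-2055 \right)}} = \frac{-1072 - 2907}{-65 - 2055} = - \frac{3979}{-2120} = \left(-3979\right) \left(- \frac{1}{2120}\right) = \frac{3979}{2120}$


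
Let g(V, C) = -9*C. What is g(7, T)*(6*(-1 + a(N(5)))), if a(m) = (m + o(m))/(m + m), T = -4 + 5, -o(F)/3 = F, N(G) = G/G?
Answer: 108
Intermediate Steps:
N(G) = 1
o(F) = -3*F
T = 1
a(m) = -1 (a(m) = (m - 3*m)/(m + m) = (-2*m)/((2*m)) = (-2*m)*(1/(2*m)) = -1)
g(7, T)*(6*(-1 + a(N(5)))) = (-9*1)*(6*(-1 - 1)) = -54*(-2) = -9*(-12) = 108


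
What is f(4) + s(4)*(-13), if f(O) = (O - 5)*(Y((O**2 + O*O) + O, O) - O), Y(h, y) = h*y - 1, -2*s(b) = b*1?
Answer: -113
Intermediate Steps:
s(b) = -b/2
Y(h, y) = -1 + h*y
f(O) = (-5 + O)*(-1 - O + O*(O + 2*O**2)) (f(O) = (O - 5)*((-1 + ((O**2 + O*O) + O)*O) - O) = (-5 + O)*((-1 + ((O**2 + O**2) + O)*O) - O) = (-5 + O)*((-1 + (2*O**2 + O)*O) - O) = (-5 + O)*((-1 + (O + 2*O**2)*O) - O) = (-5 + O)*((-1 + O*(O + 2*O**2)) - O) = (-5 + O)*(-1 - O + O*(O + 2*O**2)))
f(4) + s(4)*(-13) = (5 - 9*4**3 - 6*4**2 + 2*4**4 + 4*4) - 1/2*4*(-13) = (5 - 9*64 - 6*16 + 2*256 + 16) - 2*(-13) = (5 - 576 - 96 + 512 + 16) + 26 = -139 + 26 = -113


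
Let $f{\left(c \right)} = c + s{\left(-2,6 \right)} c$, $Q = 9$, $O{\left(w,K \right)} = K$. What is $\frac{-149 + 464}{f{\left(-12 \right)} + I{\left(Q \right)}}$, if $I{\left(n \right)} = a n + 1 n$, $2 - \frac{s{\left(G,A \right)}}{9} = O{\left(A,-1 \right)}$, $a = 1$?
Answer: $- \frac{105}{106} \approx -0.99057$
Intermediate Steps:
$s{\left(G,A \right)} = 27$ ($s{\left(G,A \right)} = 18 - -9 = 18 + 9 = 27$)
$f{\left(c \right)} = 28 c$ ($f{\left(c \right)} = c + 27 c = 28 c$)
$I{\left(n \right)} = 2 n$ ($I{\left(n \right)} = 1 n + 1 n = n + n = 2 n$)
$\frac{-149 + 464}{f{\left(-12 \right)} + I{\left(Q \right)}} = \frac{-149 + 464}{28 \left(-12\right) + 2 \cdot 9} = \frac{315}{-336 + 18} = \frac{315}{-318} = 315 \left(- \frac{1}{318}\right) = - \frac{105}{106}$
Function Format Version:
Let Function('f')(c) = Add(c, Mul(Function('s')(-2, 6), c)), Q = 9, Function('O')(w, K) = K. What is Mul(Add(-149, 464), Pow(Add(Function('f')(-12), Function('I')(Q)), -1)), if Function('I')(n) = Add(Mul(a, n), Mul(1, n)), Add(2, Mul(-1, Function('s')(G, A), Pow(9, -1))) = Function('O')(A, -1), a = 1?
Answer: Rational(-105, 106) ≈ -0.99057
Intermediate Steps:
Function('s')(G, A) = 27 (Function('s')(G, A) = Add(18, Mul(-9, -1)) = Add(18, 9) = 27)
Function('f')(c) = Mul(28, c) (Function('f')(c) = Add(c, Mul(27, c)) = Mul(28, c))
Function('I')(n) = Mul(2, n) (Function('I')(n) = Add(Mul(1, n), Mul(1, n)) = Add(n, n) = Mul(2, n))
Mul(Add(-149, 464), Pow(Add(Function('f')(-12), Function('I')(Q)), -1)) = Mul(Add(-149, 464), Pow(Add(Mul(28, -12), Mul(2, 9)), -1)) = Mul(315, Pow(Add(-336, 18), -1)) = Mul(315, Pow(-318, -1)) = Mul(315, Rational(-1, 318)) = Rational(-105, 106)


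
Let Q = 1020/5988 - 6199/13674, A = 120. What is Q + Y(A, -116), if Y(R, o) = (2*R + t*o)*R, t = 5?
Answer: -278393631811/6823326 ≈ -40800.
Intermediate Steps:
Y(R, o) = R*(2*R + 5*o) (Y(R, o) = (2*R + 5*o)*R = R*(2*R + 5*o))
Q = -1931011/6823326 (Q = 1020*(1/5988) - 6199*1/13674 = 85/499 - 6199/13674 = -1931011/6823326 ≈ -0.28300)
Q + Y(A, -116) = -1931011/6823326 + 120*(2*120 + 5*(-116)) = -1931011/6823326 + 120*(240 - 580) = -1931011/6823326 + 120*(-340) = -1931011/6823326 - 40800 = -278393631811/6823326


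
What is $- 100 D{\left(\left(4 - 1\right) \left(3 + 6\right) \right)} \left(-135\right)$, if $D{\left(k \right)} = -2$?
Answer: $-27000$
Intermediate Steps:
$- 100 D{\left(\left(4 - 1\right) \left(3 + 6\right) \right)} \left(-135\right) = \left(-100\right) \left(-2\right) \left(-135\right) = 200 \left(-135\right) = -27000$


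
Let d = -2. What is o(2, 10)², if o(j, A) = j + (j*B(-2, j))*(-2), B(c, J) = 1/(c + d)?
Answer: 9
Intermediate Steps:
B(c, J) = 1/(-2 + c) (B(c, J) = 1/(c - 2) = 1/(-2 + c))
o(j, A) = 3*j/2 (o(j, A) = j + (j/(-2 - 2))*(-2) = j + (j/(-4))*(-2) = j + (j*(-¼))*(-2) = j - j/4*(-2) = j + j/2 = 3*j/2)
o(2, 10)² = ((3/2)*2)² = 3² = 9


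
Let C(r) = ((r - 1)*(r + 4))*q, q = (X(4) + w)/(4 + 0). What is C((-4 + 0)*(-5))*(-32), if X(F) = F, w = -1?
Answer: -10944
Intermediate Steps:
q = ¾ (q = (4 - 1)/(4 + 0) = 3/4 = 3*(¼) = ¾ ≈ 0.75000)
C(r) = 3*(-1 + r)*(4 + r)/4 (C(r) = ((r - 1)*(r + 4))*(¾) = ((-1 + r)*(4 + r))*(¾) = 3*(-1 + r)*(4 + r)/4)
C((-4 + 0)*(-5))*(-32) = (-3 + 3*((-4 + 0)*(-5))²/4 + 9*((-4 + 0)*(-5))/4)*(-32) = (-3 + 3*(-4*(-5))²/4 + 9*(-4*(-5))/4)*(-32) = (-3 + (¾)*20² + (9/4)*20)*(-32) = (-3 + (¾)*400 + 45)*(-32) = (-3 + 300 + 45)*(-32) = 342*(-32) = -10944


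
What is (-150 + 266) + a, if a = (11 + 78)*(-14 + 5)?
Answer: -685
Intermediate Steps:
a = -801 (a = 89*(-9) = -801)
(-150 + 266) + a = (-150 + 266) - 801 = 116 - 801 = -685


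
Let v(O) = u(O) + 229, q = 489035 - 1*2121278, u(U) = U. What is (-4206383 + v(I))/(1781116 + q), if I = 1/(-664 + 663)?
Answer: -4206155/148873 ≈ -28.253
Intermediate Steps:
I = -1 (I = 1/(-1) = -1)
q = -1632243 (q = 489035 - 2121278 = -1632243)
v(O) = 229 + O (v(O) = O + 229 = 229 + O)
(-4206383 + v(I))/(1781116 + q) = (-4206383 + (229 - 1))/(1781116 - 1632243) = (-4206383 + 228)/148873 = -4206155*1/148873 = -4206155/148873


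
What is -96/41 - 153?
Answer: -6369/41 ≈ -155.34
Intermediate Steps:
-96/41 - 153 = -6369/41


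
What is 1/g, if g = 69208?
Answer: 1/69208 ≈ 1.4449e-5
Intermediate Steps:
1/g = 1/69208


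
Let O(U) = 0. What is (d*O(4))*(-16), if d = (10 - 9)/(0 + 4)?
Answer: 0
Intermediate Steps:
d = ¼ (d = 1/4 = 1*(¼) = ¼ ≈ 0.25000)
(d*O(4))*(-16) = ((¼)*0)*(-16) = 0*(-16) = 0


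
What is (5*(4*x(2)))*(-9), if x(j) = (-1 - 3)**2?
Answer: -2880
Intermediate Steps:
x(j) = 16 (x(j) = (-4)**2 = 16)
(5*(4*x(2)))*(-9) = (5*(4*16))*(-9) = (5*64)*(-9) = 320*(-9) = -2880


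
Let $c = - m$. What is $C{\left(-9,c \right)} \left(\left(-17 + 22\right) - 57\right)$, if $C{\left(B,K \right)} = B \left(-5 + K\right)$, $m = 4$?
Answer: $-4212$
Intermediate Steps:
$c = -4$ ($c = \left(-1\right) 4 = -4$)
$C{\left(-9,c \right)} \left(\left(-17 + 22\right) - 57\right) = - 9 \left(-5 - 4\right) \left(\left(-17 + 22\right) - 57\right) = \left(-9\right) \left(-9\right) \left(5 - 57\right) = 81 \left(-52\right) = -4212$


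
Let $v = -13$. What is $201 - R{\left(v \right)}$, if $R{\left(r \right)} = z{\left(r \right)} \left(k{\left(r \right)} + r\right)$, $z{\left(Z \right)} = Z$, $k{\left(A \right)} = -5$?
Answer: $-33$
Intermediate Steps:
$R{\left(r \right)} = r \left(-5 + r\right)$
$201 - R{\left(v \right)} = 201 - - 13 \left(-5 - 13\right) = 201 - \left(-13\right) \left(-18\right) = 201 - 234 = -33$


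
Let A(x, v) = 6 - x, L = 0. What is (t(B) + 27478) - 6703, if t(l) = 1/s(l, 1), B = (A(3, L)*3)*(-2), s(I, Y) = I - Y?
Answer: 394724/19 ≈ 20775.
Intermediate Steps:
B = -18 (B = ((6 - 1*3)*3)*(-2) = ((6 - 3)*3)*(-2) = (3*3)*(-2) = 9*(-2) = -18)
t(l) = 1/(-1 + l) (t(l) = 1/(l - 1*1) = 1/(l - 1) = 1/(-1 + l))
(t(B) + 27478) - 6703 = (1/(-1 - 18) + 27478) - 6703 = (1/(-19) + 27478) - 6703 = (-1/19 + 27478) - 6703 = 522081/19 - 6703 = 394724/19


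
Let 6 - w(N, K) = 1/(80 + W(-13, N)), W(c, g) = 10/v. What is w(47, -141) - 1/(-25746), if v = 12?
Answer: 74766869/12486810 ≈ 5.9877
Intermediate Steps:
W(c, g) = ⅚ (W(c, g) = 10/12 = 10*(1/12) = ⅚)
w(N, K) = 2904/485 (w(N, K) = 6 - 1/(80 + ⅚) = 6 - 1/485/6 = 6 - 1*6/485 = 6 - 6/485 = 2904/485)
w(47, -141) - 1/(-25746) = 2904/485 - 1/(-25746) = 2904/485 - 1*(-1/25746) = 2904/485 + 1/25746 = 74766869/12486810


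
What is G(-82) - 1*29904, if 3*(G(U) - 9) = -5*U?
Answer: -89275/3 ≈ -29758.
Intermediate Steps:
G(U) = 9 - 5*U/3 (G(U) = 9 + (-5*U)/3 = 9 - 5*U/3)
G(-82) - 1*29904 = (9 - 5/3*(-82)) - 1*29904 = (9 + 410/3) - 29904 = 437/3 - 29904 = -89275/3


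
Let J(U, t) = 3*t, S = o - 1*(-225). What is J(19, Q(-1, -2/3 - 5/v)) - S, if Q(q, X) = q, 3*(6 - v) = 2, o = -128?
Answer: -100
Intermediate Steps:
v = 16/3 (v = 6 - 1/3*2 = 6 - 2/3 = 16/3 ≈ 5.3333)
S = 97 (S = -128 - 1*(-225) = -128 + 225 = 97)
J(19, Q(-1, -2/3 - 5/v)) - S = 3*(-1) - 1*97 = -3 - 97 = -100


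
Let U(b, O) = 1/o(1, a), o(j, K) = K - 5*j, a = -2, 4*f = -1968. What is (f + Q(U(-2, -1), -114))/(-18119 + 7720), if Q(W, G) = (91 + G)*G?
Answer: -2130/10399 ≈ -0.20483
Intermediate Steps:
f = -492 (f = (1/4)*(-1968) = -492)
U(b, O) = -1/7 (U(b, O) = 1/(-2 - 5*1) = 1/(-2 - 5) = 1/(-7) = -1/7)
Q(W, G) = G*(91 + G)
(f + Q(U(-2, -1), -114))/(-18119 + 7720) = (-492 - 114*(91 - 114))/(-18119 + 7720) = (-492 - 114*(-23))/(-10399) = (-492 + 2622)*(-1/10399) = 2130*(-1/10399) = -2130/10399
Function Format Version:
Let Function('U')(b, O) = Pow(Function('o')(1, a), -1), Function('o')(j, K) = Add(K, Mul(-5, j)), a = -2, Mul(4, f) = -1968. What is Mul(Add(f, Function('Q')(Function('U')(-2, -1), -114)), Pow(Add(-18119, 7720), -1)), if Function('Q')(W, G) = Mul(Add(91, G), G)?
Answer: Rational(-2130, 10399) ≈ -0.20483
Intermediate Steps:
f = -492 (f = Mul(Rational(1, 4), -1968) = -492)
Function('U')(b, O) = Rational(-1, 7) (Function('U')(b, O) = Pow(Add(-2, Mul(-5, 1)), -1) = Pow(Add(-2, -5), -1) = Pow(-7, -1) = Rational(-1, 7))
Function('Q')(W, G) = Mul(G, Add(91, G))
Mul(Add(f, Function('Q')(Function('U')(-2, -1), -114)), Pow(Add(-18119, 7720), -1)) = Mul(Add(-492, Mul(-114, Add(91, -114))), Pow(Add(-18119, 7720), -1)) = Mul(Add(-492, Mul(-114, -23)), Pow(-10399, -1)) = Mul(Add(-492, 2622), Rational(-1, 10399)) = Mul(2130, Rational(-1, 10399)) = Rational(-2130, 10399)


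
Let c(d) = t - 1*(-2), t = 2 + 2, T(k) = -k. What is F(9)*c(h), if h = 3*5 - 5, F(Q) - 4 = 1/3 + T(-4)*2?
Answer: 74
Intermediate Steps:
t = 4
F(Q) = 37/3 (F(Q) = 4 + (1/3 - 1*(-4)*2) = 4 + (⅓ + 4*2) = 4 + (⅓ + 8) = 4 + 25/3 = 37/3)
h = 10 (h = 15 - 5 = 10)
c(d) = 6 (c(d) = 4 - 1*(-2) = 4 + 2 = 6)
F(9)*c(h) = (37/3)*6 = 74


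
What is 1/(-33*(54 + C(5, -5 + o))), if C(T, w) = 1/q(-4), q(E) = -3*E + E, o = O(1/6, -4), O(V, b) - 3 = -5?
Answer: -8/14289 ≈ -0.00055987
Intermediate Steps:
O(V, b) = -2 (O(V, b) = 3 - 5 = -2)
o = -2
q(E) = -2*E
C(T, w) = 1/8 (C(T, w) = 1/(-2*(-4)) = 1/8)
1/(-33*(54 + C(5, -5 + o))) = 1/(-33*(54 + 1/8)) = 1/(-33*433/8) = 1/(-14289/8) = -8/14289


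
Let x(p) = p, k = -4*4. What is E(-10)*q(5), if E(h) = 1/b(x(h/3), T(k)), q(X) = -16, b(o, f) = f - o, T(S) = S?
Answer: 24/19 ≈ 1.2632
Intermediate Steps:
k = -16
E(h) = 1/(-16 - h/3)
E(-10)*q(5) = -3/(48 - 10)*(-16) = -3/38*(-16) = 24/19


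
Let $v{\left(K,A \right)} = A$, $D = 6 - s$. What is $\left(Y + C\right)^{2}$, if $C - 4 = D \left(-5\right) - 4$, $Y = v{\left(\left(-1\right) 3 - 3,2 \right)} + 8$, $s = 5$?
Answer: $25$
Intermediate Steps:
$D = 1$ ($D = 6 - 5 = 1$)
$Y = 10$ ($Y = 2 + 8 = 10$)
$C = -5$ ($C = 4 + \left(1 \left(-5\right) - 4\right) = 4 - 9 = -5$)
$\left(Y + C\right)^{2} = \left(10 - 5\right)^{2} = 5^{2} = 25$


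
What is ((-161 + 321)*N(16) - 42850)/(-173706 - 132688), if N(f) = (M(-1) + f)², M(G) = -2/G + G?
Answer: -1695/153197 ≈ -0.011064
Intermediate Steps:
M(G) = G - 2/G
N(f) = (1 + f)² (N(f) = ((-1 - 2/(-1)) + f)² = ((-1 - 2*(-1)) + f)² = ((-1 + 2) + f)² = (1 + f)²)
((-161 + 321)*N(16) - 42850)/(-173706 - 132688) = ((-161 + 321)*(1 + 16)² - 42850)/(-173706 - 132688) = (160*17² - 42850)/(-306394) = (160*289 - 42850)*(-1/306394) = (46240 - 42850)*(-1/306394) = 3390*(-1/306394) = -1695/153197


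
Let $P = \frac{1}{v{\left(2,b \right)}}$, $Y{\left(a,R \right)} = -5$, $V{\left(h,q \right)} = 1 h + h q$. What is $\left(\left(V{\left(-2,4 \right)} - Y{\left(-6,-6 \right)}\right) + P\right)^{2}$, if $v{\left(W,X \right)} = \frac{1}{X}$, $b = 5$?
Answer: $0$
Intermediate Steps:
$V{\left(h,q \right)} = h + h q$
$P = 5$ ($P = \frac{1}{\frac{1}{5}} = 5$)
$\left(\left(V{\left(-2,4 \right)} - Y{\left(-6,-6 \right)}\right) + P\right)^{2} = \left(\left(- 2 \left(1 + 4\right) - -5\right) + 5\right)^{2} = \left(\left(\left(-2\right) 5 + 5\right) + 5\right)^{2} = \left(\left(-10 + 5\right) + 5\right)^{2} = \left(-5 + 5\right)^{2} = 0^{2} = 0$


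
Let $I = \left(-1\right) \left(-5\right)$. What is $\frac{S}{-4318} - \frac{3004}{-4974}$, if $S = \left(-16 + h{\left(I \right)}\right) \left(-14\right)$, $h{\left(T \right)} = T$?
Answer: $\frac{3051319}{5369433} \approx 0.56828$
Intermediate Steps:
$I = 5$
$S = 154$ ($S = \left(-16 + 5\right) \left(-14\right) = \left(-11\right) \left(-14\right) = 154$)
$\frac{S}{-4318} - \frac{3004}{-4974} = \frac{154}{-4318} - \frac{3004}{-4974} = 154 \left(- \frac{1}{4318}\right) - - \frac{1502}{2487} = - \frac{77}{2159} + \frac{1502}{2487} = \frac{3051319}{5369433}$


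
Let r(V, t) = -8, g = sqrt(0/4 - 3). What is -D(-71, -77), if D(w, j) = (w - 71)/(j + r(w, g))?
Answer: -142/85 ≈ -1.6706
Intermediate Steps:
g = I*sqrt(3) (g = sqrt(0*(1/4) - 3) = sqrt(0 - 3) = sqrt(-3) = I*sqrt(3) ≈ 1.732*I)
D(w, j) = (-71 + w)/(-8 + j) (D(w, j) = (w - 71)/(j - 8) = (-71 + w)/(-8 + j))
-D(-71, -77) = -(-71 - 71)/(-8 - 77) = -(-142)/(-85) = -(-1)*(-142)/85 = -1*142/85 = -142/85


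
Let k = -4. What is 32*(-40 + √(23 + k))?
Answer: -1280 + 32*√19 ≈ -1140.5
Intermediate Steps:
32*(-40 + √(23 + k)) = 32*(-40 + √(23 - 4)) = 32*(-40 + √19) = -1280 + 32*√19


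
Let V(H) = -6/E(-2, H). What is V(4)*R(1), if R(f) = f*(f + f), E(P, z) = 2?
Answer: -6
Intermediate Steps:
R(f) = 2*f² (R(f) = f*(2*f) = 2*f²)
V(H) = -3 (V(H) = -6/2 = -6*½ = -3)
V(4)*R(1) = -6*1² = -6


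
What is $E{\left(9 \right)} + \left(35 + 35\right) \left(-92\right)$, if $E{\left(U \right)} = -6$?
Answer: $-6446$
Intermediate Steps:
$E{\left(9 \right)} + \left(35 + 35\right) \left(-92\right) = -6 + \left(35 + 35\right) \left(-92\right) = -6 + 70 \left(-92\right) = -6 - 6440 = -6446$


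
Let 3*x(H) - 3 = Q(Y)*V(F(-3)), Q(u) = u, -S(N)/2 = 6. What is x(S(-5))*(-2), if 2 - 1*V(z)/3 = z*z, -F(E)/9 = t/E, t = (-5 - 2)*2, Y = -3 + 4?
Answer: 3522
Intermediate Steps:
Y = 1
S(N) = -12 (S(N) = -2*6 = -12)
t = -14 (t = -7*2 = -14)
F(E) = 126/E (F(E) = -(-126)/E = 126/E)
V(z) = 6 - 3*z² (V(z) = 6 - 3*z*z = 6 - 3*z²)
x(H) = -1761 (x(H) = 1 + (1*(6 - 3*(126/(-3))²))/3 = 1 + (1*(6 - 3*(126*(-⅓))²))/3 = 1 + (1*(6 - 3*(-42)²))/3 = 1 + (1*(6 - 3*1764))/3 = 1 + (1*(6 - 5292))/3 = 1 + (1*(-5286))/3 = 1 + (⅓)*(-5286) = 1 - 1762 = -1761)
x(S(-5))*(-2) = -1761*(-2) = 3522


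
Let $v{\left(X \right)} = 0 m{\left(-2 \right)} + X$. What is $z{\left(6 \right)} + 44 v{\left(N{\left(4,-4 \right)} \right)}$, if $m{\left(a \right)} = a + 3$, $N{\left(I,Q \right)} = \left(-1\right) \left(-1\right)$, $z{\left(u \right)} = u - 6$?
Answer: $44$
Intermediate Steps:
$z{\left(u \right)} = -6 + u$
$N{\left(I,Q \right)} = 1$
$m{\left(a \right)} = 3 + a$
$v{\left(X \right)} = X$ ($v{\left(X \right)} = 0 \left(3 - 2\right) + X = 0 \cdot 1 + X = 0 + X = X$)
$z{\left(6 \right)} + 44 v{\left(N{\left(4,-4 \right)} \right)} = \left(-6 + 6\right) + 44 \cdot 1 = 0 + 44 = 44$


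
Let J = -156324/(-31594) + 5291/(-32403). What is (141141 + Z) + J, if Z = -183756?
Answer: -21810899088106/511870191 ≈ -42610.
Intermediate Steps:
J = 2449101359/511870191 (J = -156324*(-1/31594) + 5291*(-1/32403) = 78162/15797 - 5291/32403 = 2449101359/511870191 ≈ 4.7846)
(141141 + Z) + J = (141141 - 183756) + 2449101359/511870191 = -42615 + 2449101359/511870191 = -21810899088106/511870191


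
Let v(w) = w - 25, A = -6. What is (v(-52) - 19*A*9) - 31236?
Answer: -30287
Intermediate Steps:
v(w) = -25 + w
(v(-52) - 19*A*9) - 31236 = ((-25 - 52) - 19*(-6)*9) - 31236 = (-77 + 114*9) - 31236 = (-77 + 1026) - 31236 = 949 - 31236 = -30287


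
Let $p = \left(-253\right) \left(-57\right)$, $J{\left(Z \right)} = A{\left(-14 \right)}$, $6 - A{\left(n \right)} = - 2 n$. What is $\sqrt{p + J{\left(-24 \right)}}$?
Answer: $11 \sqrt{119} \approx 120.0$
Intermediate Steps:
$A{\left(n \right)} = 6 + 2 n$ ($A{\left(n \right)} = 6 - - 2 n = 6 + 2 n$)
$J{\left(Z \right)} = -22$ ($J{\left(Z \right)} = 6 + 2 \left(-14\right) = 6 - 28 = -22$)
$p = 14421$
$\sqrt{p + J{\left(-24 \right)}} = \sqrt{14421 - 22} = \sqrt{14399} = 11 \sqrt{119}$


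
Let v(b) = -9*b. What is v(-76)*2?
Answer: 1368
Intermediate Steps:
v(-76)*2 = -9*(-76)*2 = 684*2 = 1368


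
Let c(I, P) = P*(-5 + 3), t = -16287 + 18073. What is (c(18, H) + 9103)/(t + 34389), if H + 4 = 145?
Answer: 8821/36175 ≈ 0.24384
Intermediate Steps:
H = 141 (H = -4 + 145 = 141)
t = 1786
c(I, P) = -2*P (c(I, P) = P*(-2) = -2*P)
(c(18, H) + 9103)/(t + 34389) = (-2*141 + 9103)/(1786 + 34389) = (-282 + 9103)/36175 = 8821*(1/36175) = 8821/36175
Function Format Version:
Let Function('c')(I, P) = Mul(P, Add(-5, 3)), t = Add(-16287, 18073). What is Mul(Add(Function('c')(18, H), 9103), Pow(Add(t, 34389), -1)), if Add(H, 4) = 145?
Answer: Rational(8821, 36175) ≈ 0.24384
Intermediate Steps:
H = 141 (H = Add(-4, 145) = 141)
t = 1786
Function('c')(I, P) = Mul(-2, P) (Function('c')(I, P) = Mul(P, -2) = Mul(-2, P))
Mul(Add(Function('c')(18, H), 9103), Pow(Add(t, 34389), -1)) = Mul(Add(Mul(-2, 141), 9103), Pow(Add(1786, 34389), -1)) = Mul(Add(-282, 9103), Pow(36175, -1)) = Mul(8821, Rational(1, 36175)) = Rational(8821, 36175)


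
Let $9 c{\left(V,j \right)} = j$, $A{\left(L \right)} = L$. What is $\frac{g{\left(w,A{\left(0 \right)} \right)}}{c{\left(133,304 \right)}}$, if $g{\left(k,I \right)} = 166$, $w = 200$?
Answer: $\frac{747}{152} \approx 4.9145$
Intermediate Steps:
$c{\left(V,j \right)} = \frac{j}{9}$
$\frac{g{\left(w,A{\left(0 \right)} \right)}}{c{\left(133,304 \right)}} = \frac{166}{\frac{1}{9} \cdot 304} = \frac{166}{\frac{304}{9}} = 166 \cdot \frac{9}{304} = \frac{747}{152}$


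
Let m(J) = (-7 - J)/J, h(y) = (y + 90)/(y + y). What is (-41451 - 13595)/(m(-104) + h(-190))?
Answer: 108770896/1323 ≈ 82215.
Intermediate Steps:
h(y) = (90 + y)/(2*y) (h(y) = (90 + y)/((2*y)) = (90 + y)*(1/(2*y)) = (90 + y)/(2*y))
m(J) = (-7 - J)/J
(-41451 - 13595)/(m(-104) + h(-190)) = (-41451 - 13595)/((-7 - 1*(-104))/(-104) + (1/2)*(90 - 190)/(-190)) = -55046/(-(-7 + 104)/104 + (1/2)*(-1/190)*(-100)) = -55046/(-1/104*97 + 5/19) = -55046/(-97/104 + 5/19) = -55046/(-1323/1976) = -55046*(-1976/1323) = 108770896/1323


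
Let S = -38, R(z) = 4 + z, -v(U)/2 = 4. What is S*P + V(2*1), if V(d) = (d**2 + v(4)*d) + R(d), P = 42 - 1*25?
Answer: -652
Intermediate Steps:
P = 17 (P = 42 - 25 = 17)
v(U) = -8 (v(U) = -2*4 = -8)
V(d) = 4 + d**2 - 7*d (V(d) = (d**2 - 8*d) + (4 + d) = 4 + d**2 - 7*d)
S*P + V(2*1) = -38*17 + (4 + (2*1)**2 - 14) = -646 + (4 + 2**2 - 7*2) = -646 + (4 + 4 - 14) = -646 - 6 = -652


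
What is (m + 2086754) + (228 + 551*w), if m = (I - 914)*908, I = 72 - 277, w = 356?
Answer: 1267086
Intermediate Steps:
I = -205
m = -1016052 (m = (-205 - 914)*908 = -1119*908 = -1016052)
(m + 2086754) + (228 + 551*w) = (-1016052 + 2086754) + (228 + 551*356) = 1070702 + (228 + 196156) = 1070702 + 196384 = 1267086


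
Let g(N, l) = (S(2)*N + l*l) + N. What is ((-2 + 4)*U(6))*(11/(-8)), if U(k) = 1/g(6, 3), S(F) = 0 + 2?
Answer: -11/108 ≈ -0.10185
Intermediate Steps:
S(F) = 2
g(N, l) = l² + 3*N (g(N, l) = (2*N + l*l) + N = (2*N + l²) + N = (l² + 2*N) + N = l² + 3*N)
U(k) = 1/27 (U(k) = 1/(3² + 3*6) = 1/(9 + 18) = 1/27)
((-2 + 4)*U(6))*(11/(-8)) = ((-2 + 4)*(1/27))*(11/(-8)) = (2*(1/27))*(11*(-⅛)) = (2/27)*(-11/8) = -11/108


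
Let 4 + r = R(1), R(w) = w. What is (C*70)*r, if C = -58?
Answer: 12180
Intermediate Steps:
r = -3 (r = -4 + 1 = -3)
(C*70)*r = -58*70*(-3) = -4060*(-3) = 12180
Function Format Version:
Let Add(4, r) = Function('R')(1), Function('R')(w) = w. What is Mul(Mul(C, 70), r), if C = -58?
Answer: 12180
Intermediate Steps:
r = -3 (r = Add(-4, 1) = -3)
Mul(Mul(C, 70), r) = Mul(Mul(-58, 70), -3) = Mul(-4060, -3) = 12180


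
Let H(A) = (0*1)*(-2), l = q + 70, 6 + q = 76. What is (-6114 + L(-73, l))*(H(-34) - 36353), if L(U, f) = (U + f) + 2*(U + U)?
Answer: 230441667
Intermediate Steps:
q = 70 (q = -6 + 76 = 70)
l = 140 (l = 70 + 70 = 140)
L(U, f) = f + 5*U (L(U, f) = (U + f) + 2*(2*U) = (U + f) + 4*U = f + 5*U)
H(A) = 0 (H(A) = 0*(-2) = 0)
(-6114 + L(-73, l))*(H(-34) - 36353) = (-6114 + (140 + 5*(-73)))*(0 - 36353) = (-6114 + (140 - 365))*(-36353) = (-6114 - 225)*(-36353) = -6339*(-36353) = 230441667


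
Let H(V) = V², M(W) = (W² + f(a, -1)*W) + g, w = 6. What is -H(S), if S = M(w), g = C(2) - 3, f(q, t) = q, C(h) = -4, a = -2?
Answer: -289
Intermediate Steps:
g = -7 (g = -4 - 3 = -7)
M(W) = -7 + W² - 2*W (M(W) = (W² - 2*W) - 7 = -7 + W² - 2*W)
S = 17 (S = -7 + 6² - 2*6 = -7 + 36 - 12 = 17)
-H(S) = -1*17² = -1*289 = -289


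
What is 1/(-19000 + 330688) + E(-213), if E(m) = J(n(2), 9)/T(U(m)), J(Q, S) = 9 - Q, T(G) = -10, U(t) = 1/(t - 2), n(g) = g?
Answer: -1090903/1558440 ≈ -0.70000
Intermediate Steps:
U(t) = 1/(-2 + t)
E(m) = -7/10 (E(m) = (9 - 1*2)/(-10) = (9 - 2)*(-⅒) = 7*(-⅒) = -7/10)
1/(-19000 + 330688) + E(-213) = 1/(-19000 + 330688) - 7/10 = 1/311688 - 7/10 = -1090903/1558440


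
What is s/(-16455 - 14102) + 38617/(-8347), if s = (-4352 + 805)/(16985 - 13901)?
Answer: -3639151052387/786602816436 ≈ -4.6264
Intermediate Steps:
s = -3547/3084 ≈ -1.1501
s/(-16455 - 14102) + 38617/(-8347) = -3547/(3084*(-16455 - 14102)) + 38617/(-8347) = -3547/3084/(-30557) + 38617*(-1/8347) = -3547/3084*(-1/30557) - 38617/8347 = 3547/94237788 - 38617/8347 = -3639151052387/786602816436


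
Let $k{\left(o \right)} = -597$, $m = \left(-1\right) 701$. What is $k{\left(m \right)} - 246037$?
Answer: $-246634$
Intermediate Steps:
$m = -701$
$k{\left(m \right)} - 246037 = -597 - 246037 = -246634$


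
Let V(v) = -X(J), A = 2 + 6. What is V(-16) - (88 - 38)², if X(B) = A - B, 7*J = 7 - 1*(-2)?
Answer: -17547/7 ≈ -2506.7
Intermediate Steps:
A = 8
J = 9/7 (J = (7 - 1*(-2))/7 = (7 + 2)/7 = (⅐)*9 = 9/7 ≈ 1.2857)
X(B) = 8 - B
V(v) = -47/7 (V(v) = -(8 - 1*9/7) = -(8 - 9/7) = -1*47/7 = -47/7)
V(-16) - (88 - 38)² = -47/7 - (88 - 38)² = -47/7 - 1*50² = -47/7 - 1*2500 = -47/7 - 2500 = -17547/7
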